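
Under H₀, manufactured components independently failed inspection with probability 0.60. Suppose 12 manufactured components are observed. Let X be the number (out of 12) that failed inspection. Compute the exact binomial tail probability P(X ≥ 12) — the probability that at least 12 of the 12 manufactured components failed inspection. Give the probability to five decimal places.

P = 0.00218

X ~ Binomial(n=12, p=0.60).
P(X ≥ 12) = C(12,12)·0.60^12·0.40^0.
= 0.002177 = 0.00218.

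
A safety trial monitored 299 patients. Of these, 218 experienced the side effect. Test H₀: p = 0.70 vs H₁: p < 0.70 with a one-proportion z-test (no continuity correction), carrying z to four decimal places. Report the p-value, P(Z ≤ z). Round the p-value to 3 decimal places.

p-value = 0.864

p̂ = 218/299 = 0.72910.
Under H₀, SE = √(p₀(1−p₀)/n) = √(0.70·0.30/299) = √0.000702341 = 0.026502.
z = (p̂ − p₀)/SE = (218/299 − 0.70)/0.026502 ≈ 1.0979.
From the standard normal, P(Z ≤ z) = 0.864.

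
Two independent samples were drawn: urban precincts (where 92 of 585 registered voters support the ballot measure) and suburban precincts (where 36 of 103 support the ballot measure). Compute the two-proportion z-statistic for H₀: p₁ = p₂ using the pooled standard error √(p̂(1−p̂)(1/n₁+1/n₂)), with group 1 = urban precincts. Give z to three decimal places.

z = -4.623

Sample proportions: p̂₁ = 92/585 = 0.15726 and p̂₂ = 36/103 = 0.34951.
Pooled p̂ = (92+36)/(585+103) = 128/688 = 0.18605.
Pooled SE = √[0.1514332·0.01141814] ≈ 0.041582.
z = -0.19225/0.041582 = -4.623.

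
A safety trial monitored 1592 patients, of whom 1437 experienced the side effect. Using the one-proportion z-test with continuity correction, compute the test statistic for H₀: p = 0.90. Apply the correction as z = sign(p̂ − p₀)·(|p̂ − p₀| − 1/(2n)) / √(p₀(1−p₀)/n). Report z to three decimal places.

The sample proportion is 1437/1592 = 0.90264. p̂ − p₀ = 0.002638.
Continuity correction 1/(2n) = 1/3184 = 0.000314.
Corrected numerator: |0.002638| − 0.000314 = 0.002324.
SE₀ = √(0.90·0.10/1592) = 0.007519.
z = +0.002324/0.007519 = 0.309.

z = 0.309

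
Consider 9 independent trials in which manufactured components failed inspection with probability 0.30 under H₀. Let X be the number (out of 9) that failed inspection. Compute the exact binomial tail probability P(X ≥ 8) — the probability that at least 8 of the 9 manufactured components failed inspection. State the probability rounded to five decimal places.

P = 0.00043

X ~ Binomial(n=9, p=0.30).
P(X ≥ 8) = C(9,8)·0.30^8·0.70^1 + C(9,9)·0.30^9·0.70^0.
= 0.000413 + 0.000020 = 0.00043.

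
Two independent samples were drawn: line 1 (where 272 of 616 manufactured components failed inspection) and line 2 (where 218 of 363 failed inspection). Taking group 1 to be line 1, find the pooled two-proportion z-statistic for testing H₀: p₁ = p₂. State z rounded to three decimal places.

z = -4.806

p̂₁ = 272/616 = 0.44156, p̂₂ = 218/363 = 0.60055.
Pooling: p̂ = 490/979 = 0.50051.
Pooled SE = √[0.2499997·0.00437820] ≈ 0.033084.
z = -0.15899/0.033084 = -4.806.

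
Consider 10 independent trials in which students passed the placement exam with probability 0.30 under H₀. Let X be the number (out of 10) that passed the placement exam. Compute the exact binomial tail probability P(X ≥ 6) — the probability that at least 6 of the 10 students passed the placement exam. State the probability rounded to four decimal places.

P = 0.0473

X ~ Binomial(n=10, p=0.30).
P(X ≥ 6) = Σ_{j=6}^{10} C(10,j)·0.30^j·0.70^{10−j}.
= 0.036757 + 0.009002 + 0.001447 + 0.000138 + 0.000006 = 0.0473.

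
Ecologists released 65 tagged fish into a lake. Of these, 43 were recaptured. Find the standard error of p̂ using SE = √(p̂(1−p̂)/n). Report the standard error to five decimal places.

p̂ = 43/65 = 0.66154.
p̂(1−p̂) = 0.66154·0.33846 = 0.223905.
SE = √(0.223905/65) = 0.05869.

SE = 0.05869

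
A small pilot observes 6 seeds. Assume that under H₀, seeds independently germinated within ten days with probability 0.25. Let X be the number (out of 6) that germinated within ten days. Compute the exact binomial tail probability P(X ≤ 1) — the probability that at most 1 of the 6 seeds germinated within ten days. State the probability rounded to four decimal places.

P = 0.5339

X ~ Binomial(n=6, p=0.25).
P(X ≤ 1) = C(6,0)·0.25^0·0.75^6 + C(6,1)·0.25^1·0.75^5.
= 0.177979 + 0.355957 = 0.5339.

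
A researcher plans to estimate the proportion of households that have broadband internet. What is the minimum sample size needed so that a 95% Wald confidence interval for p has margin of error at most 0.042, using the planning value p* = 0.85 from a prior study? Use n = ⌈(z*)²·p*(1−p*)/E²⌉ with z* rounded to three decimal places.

For 95% confidence, z* = 1.960.
p*(1−p*) = 0.85·0.15 = 0.1275.
Required n before rounding: 3.841600 × 0.1275 / 0.042² = 277.667.
⌈277.667⌉ = 278.

n = 278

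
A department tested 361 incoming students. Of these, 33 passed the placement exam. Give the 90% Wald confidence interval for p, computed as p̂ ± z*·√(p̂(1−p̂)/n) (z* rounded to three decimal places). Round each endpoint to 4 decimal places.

Sample proportion p̂ = 33/361 = 0.09141.
Standard error of p̂: √(0.083056/361) = √0.000230073 = 0.015168.
For 90% confidence, z* = 1.645.
Margin = 1.645·0.015168 = 0.02495.
CI: 0.09141 ± 0.02495 = (0.0665, 0.1164).

(0.0665, 0.1164)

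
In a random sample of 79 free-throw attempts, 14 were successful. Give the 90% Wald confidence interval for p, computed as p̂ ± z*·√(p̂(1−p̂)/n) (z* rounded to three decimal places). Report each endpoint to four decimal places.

(0.1065, 0.2479)

With x = 14 successes in n = 79, p̂ = 0.17722.
SE = √(p̂(1−p̂)/n) = √(0.145810/79) = 0.042962.
The 90% critical value is z* = 1.645.
Margin = 1.645·0.042962 = 0.07067.
CI: 0.17722 ± 0.07067 = (0.1065, 0.2479).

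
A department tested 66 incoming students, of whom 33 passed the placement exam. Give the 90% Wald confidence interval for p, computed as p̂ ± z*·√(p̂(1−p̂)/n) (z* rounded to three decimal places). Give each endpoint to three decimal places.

The sample proportion is 33/66 = 0.50000.
Standard error of p̂: √(0.250000/66) = √0.003787879 = 0.061546.
For 90% confidence, z* = 1.645.
Margin of error: 1.645 × 0.061546 = 0.10124.
Interval: 0.50000 ± 0.10124 → (0.399, 0.601).

(0.399, 0.601)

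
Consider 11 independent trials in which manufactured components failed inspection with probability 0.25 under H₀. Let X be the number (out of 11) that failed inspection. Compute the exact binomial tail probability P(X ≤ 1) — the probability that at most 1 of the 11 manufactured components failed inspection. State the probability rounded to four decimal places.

X ~ Binomial(n=11, p=0.25).
P(X ≤ 1) = C(11,0)·0.25^0·0.75^11 + C(11,1)·0.25^1·0.75^10.
= 0.042235 + 0.154862 = 0.1971.

P = 0.1971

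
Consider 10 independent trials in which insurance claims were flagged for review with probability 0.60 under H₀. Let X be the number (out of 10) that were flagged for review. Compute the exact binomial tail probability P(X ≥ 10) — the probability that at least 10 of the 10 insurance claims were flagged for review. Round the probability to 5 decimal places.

X is binomial with n = 10 and p = 0.60.
P(X ≥ 10) = C(10,10)·0.60^10·0.40^0.
= 0.006047 = 0.00605.

P = 0.00605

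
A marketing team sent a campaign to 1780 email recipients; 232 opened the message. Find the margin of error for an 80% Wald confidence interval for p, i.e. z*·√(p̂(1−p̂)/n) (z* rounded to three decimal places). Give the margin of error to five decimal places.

ME = 0.01023

The sample proportion is 232/1780 = 0.13034.
SE(p̂) = √(0.13034·0.86966/1780) = 0.007980.
For 80% confidence, z* = 1.282.
ME = 1.282·0.007980 = 0.01023.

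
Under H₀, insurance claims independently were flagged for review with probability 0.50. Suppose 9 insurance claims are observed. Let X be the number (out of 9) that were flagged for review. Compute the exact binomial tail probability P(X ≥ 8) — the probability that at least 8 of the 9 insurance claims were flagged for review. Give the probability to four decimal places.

P = 0.0195

X ~ Binomial(n=9, p=0.50).
P(X ≥ 8) = C(9,8)·0.50^8·0.50^1 + C(9,9)·0.50^9·0.50^0.
= 0.017578 + 0.001953 = 0.0195.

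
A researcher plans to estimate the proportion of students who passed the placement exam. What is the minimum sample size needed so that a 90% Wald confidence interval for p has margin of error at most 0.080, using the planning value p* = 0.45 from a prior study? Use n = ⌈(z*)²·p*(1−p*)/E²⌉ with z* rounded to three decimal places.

For 90% confidence, z* = 1.645.
p*(1−p*) = 0.45·0.55 = 0.2475.
Required n before rounding: 2.706025 × 0.2475 / 0.080² = 104.647.
Rounding up, n = 105.

n = 105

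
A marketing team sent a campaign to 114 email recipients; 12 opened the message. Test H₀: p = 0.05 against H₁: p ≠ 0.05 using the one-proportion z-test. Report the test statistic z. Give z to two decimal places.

With x = 12 successes in n = 114, p̂ = 0.10526.
Null standard error: √(0.05·0.95/114) = √0.000416667 = 0.020412.
z = (p̂ − p₀)/SE = (0.10526 − 0.05)/0.020412 = 2.71.

z = 2.71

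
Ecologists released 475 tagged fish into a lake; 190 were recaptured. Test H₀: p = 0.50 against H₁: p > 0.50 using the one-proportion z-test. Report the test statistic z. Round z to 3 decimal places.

Sample proportion p̂ = 190/475 = 0.40000.
SE₀ = √(0.50·0.50/475) = 0.022942.
z = (0.40000 − 0.50)/0.022942 = -0.10000/0.022942 = -4.359.

z = -4.359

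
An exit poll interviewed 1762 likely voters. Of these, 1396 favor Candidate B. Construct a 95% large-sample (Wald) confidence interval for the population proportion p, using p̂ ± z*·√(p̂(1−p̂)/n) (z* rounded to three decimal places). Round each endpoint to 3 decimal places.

(0.773, 0.811)

Sample proportion p̂ = 1396/1762 = 0.79228.
SE(p̂) = √(0.79228·0.20772/1762) = 0.009664.
z* = 1.960 at the 95% level.
Margin = 1.960·0.009664 = 0.01894.
Interval: 0.79228 ± 0.01894 → (0.773, 0.811).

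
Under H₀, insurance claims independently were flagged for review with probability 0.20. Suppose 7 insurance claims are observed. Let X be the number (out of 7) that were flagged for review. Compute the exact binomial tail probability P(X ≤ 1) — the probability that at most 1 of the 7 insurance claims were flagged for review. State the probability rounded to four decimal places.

X ~ Binomial(n=7, p=0.20).
P(X ≤ 1) = C(7,0)·0.20^0·0.80^7 + C(7,1)·0.20^1·0.80^6.
= 0.209715 + 0.367002 = 0.5767.

P = 0.5767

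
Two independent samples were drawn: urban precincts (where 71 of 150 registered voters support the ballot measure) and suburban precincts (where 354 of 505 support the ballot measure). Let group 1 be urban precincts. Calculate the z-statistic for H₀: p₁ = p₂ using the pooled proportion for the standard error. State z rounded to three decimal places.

Sample proportions: p̂₁ = 71/150 = 0.47333 and p̂₂ = 354/505 = 0.70099.
Pooling: p̂ = 425/655 = 0.64885.
SE = √[p̂(1−p̂)(1/n₁+1/n₂)] = √[0.64885·0.35115·(1/150+1/505)] ≈ 0.044386.
z = (p̂₁ − p̂₂)/SE = (0.47333 − 0.70099)/0.044386 = -0.22766/0.044386 = -5.129.

z = -5.129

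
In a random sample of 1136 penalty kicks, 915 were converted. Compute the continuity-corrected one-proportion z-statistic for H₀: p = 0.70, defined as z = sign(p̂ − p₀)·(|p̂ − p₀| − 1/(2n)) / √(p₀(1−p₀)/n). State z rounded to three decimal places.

z = 7.724

With x = 915 successes in n = 1136, p̂ = 0.80546. p̂ − p₀ = 0.105458.
1/(2n) = 0.000440.
Corrected numerator: |0.105458| − 0.000440 = 0.105018.
Null standard error: √(0.70·0.30/1136) = √0.000184859 = 0.013596.
z = +0.105018/0.013596 = 7.724.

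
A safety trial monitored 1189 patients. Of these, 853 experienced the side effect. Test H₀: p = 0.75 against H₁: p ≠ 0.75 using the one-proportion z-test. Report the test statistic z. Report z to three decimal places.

With x = 853 successes in n = 1189, p̂ = 0.71741.
Null standard error: √(0.75·0.25/1189) = √0.000157696 = 0.012558.
Test statistic: z = -0.03259/0.012558 = -2.595.

z = -2.595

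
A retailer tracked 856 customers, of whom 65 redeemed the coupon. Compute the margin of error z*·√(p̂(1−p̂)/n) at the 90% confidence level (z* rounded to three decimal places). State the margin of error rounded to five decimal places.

The sample proportion is 65/856 = 0.07593.
SE(p̂) = √(0.07593·0.92407/856) = 0.009054.
The 90% critical value is z* = 1.645.
So ME = 0.01489.

ME = 0.01489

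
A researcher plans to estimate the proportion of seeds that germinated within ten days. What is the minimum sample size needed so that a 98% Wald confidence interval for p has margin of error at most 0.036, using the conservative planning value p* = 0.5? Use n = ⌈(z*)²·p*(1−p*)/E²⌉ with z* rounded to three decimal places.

The 98% critical value is z* = 2.326.
p*(1−p*) = 0.50·0.50 = 0.2500.
Required n before rounding: 5.410276 × 0.2500 / 0.036² = 1043.649.
Rounding up, n = 1044.

n = 1044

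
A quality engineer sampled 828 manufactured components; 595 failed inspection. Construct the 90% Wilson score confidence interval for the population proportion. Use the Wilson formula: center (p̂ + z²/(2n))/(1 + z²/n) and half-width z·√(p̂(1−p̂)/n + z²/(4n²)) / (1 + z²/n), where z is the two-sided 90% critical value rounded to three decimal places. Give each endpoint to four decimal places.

p̂ = 595/828 = 0.71860; z = 1.645, so z² = 2.706025.
Denominator 1 + z²/n = 1 + 2.706025/828 = 1.003268.
Adjusted center: (0.71860 + z²/(2n))/1.003268 = 0.71789.
Radicand: p̂(1−p̂)/n + z²/(4n²) = 0.000244220 + 0.000000987 = 0.000245207.
Half-width = 1.645·√0.000245207/1.003268 = 0.02568.
So the interval runs from 0.6922 to 0.7436.

(0.6922, 0.7436)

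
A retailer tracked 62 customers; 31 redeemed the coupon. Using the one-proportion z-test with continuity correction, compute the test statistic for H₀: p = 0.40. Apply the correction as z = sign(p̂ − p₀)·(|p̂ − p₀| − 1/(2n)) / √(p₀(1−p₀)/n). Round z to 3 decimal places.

With x = 31 successes in n = 62, p̂ = 0.50000. p̂ − p₀ = 0.100000.
1/(2n) = 0.008065.
Corrected numerator: |0.100000| − 0.008065 = 0.091935.
Under H₀, SE = √(p₀(1−p₀)/n) = √(0.40·0.60/62) = √0.003870968 = 0.062217.
z = +0.091935/0.062217 = 1.478.

z = 1.478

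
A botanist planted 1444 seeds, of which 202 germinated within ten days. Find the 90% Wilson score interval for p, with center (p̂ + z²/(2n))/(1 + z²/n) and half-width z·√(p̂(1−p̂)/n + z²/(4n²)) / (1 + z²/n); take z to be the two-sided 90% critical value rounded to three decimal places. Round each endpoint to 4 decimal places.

Here p̂ = 202/1444 = 0.13989 and z = 1.645 (z² = 2.706025).
Denominator 1 + z²/n = 1 + 2.706025/1444 = 1.001874.
Center = (0.13989 + 0.000937)/1.001874 = 0.14056.
Radicand: p̂(1−p̂)/n + z²/(4n²) = 0.000083324 + 0.000000324 = 0.000083648.
Half-width = 1.645·√0.000083648/1.001874 = 0.01502.
So the interval runs from 0.1255 to 0.1556.

(0.1255, 0.1556)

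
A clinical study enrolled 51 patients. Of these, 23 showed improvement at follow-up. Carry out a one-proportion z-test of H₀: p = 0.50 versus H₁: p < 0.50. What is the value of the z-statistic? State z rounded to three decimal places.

The sample proportion is 23/51 = 0.45098.
SE₀ = √(0.50·0.50/51) = 0.070014.
z = (0.45098 − 0.50)/0.070014 = -0.04902/0.070014 = -0.700.

z = -0.700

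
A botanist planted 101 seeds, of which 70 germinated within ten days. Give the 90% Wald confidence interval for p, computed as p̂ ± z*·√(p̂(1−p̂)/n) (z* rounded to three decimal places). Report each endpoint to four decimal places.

With x = 70 successes in n = 101, p̂ = 0.69307.
SE = √(p̂(1−p̂)/n) = √(0.212724/101) = 0.045893.
The 90% critical value is z* = 1.645.
Margin = 1.645·0.045893 = 0.07549.
CI: 0.69307 ± 0.07549 = (0.6176, 0.7686).

(0.6176, 0.7686)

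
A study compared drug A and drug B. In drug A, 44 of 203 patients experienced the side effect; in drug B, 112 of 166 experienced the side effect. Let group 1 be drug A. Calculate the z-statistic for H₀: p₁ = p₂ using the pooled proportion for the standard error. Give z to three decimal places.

p̂₁ = 44/203 = 0.21675, p̂₂ = 112/166 = 0.67470.
Pooling: p̂ = 156/369 = 0.42276.
Pooled SE = √[0.2440346·0.01095020] ≈ 0.051694.
z = (p̂₁ − p̂₂)/SE = (0.21675 − 0.67470)/0.051694 = -0.45795/0.051694 = -8.859.

z = -8.859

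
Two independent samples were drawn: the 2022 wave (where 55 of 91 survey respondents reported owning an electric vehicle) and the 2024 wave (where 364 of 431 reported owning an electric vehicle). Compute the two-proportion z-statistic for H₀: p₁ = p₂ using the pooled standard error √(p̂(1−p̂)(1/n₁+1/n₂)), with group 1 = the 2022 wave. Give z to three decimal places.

z = -5.231

p̂₁ = 55/91 = 0.60440, p̂₂ = 364/431 = 0.84455.
Pooling: p̂ = 419/522 = 0.80268.
Pooled SE = √[0.1583836·0.01330920] ≈ 0.045913.
z = -0.24015/0.045913 = -5.231.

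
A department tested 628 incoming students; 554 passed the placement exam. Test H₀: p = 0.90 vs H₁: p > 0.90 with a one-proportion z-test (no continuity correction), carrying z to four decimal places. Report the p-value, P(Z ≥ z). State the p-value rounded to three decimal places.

p-value = 0.932

p̂ = 554/628 = 0.88217.
Under H₀, SE = √(p₀(1−p₀)/n) = √(0.90·0.10/628) = √0.000143312 = 0.011971.
Test statistic (full precision, shown to 4 dp): z = (554/628 − 0.90)/SE₀ ≈ -1.4898.
p-value = P(Z ≥ z) with z = -1.4898 → 0.932.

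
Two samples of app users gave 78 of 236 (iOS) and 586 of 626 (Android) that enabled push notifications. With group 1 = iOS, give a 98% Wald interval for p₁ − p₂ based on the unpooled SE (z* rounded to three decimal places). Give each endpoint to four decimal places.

(-0.6804, -0.5308)

p̂₁ = 78/236 = 0.33051, p̂₂ = 586/626 = 0.93610; p̂₁ − p̂₂ = -0.60559.
Unpooled SE = √(p̂₁(1−p̂₁)/n₁ + p̂₂(1−p̂₂)/n₂) = √(0.000937596 + 0.000095551) = 0.032143.
The 98% critical value is z* = 2.326. Margin of error = 0.07476.
So the interval runs from -0.6804 to -0.5308.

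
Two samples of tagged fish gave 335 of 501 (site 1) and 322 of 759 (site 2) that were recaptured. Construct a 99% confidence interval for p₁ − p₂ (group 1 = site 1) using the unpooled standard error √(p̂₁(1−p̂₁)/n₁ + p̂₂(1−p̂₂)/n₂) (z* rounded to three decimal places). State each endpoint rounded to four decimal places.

(0.1732, 0.3156)

p̂₁ = 0.66866, p̂₂ = 0.42424, so the observed difference is 0.24442.
Unpooled SE = √(p̂₁(1−p̂₁)/n₁ + p̂₂(1−p̂₂)/n₂) = √(0.000442221 + 0.000321819) = 0.027641.
The 99% critical value is z* = 2.576. Margin of error = 0.07120.
So the interval runs from 0.1732 to 0.3156.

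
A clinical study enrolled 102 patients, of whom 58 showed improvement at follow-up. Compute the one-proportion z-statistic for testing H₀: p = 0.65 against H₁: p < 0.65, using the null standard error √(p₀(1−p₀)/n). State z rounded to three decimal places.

p̂ = 58/102 = 0.56863.
Under H₀, SE = √(p₀(1−p₀)/n) = √(0.65·0.35/102) = √0.002230392 = 0.047227.
Test statistic: z = -0.08137/0.047227 = -1.723.

z = -1.723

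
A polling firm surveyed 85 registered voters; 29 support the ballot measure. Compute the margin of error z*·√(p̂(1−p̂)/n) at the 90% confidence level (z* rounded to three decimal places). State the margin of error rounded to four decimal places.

ME = 0.0846

The sample proportion is 29/85 = 0.34118.
SE(p̂) = √(0.34118·0.65882/85) = 0.051424.
For 90% confidence, z* = 1.645.
ME = 1.645·0.051424 = 0.0846.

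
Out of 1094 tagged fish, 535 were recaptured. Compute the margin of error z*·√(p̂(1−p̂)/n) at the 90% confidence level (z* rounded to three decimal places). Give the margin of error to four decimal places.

Sample proportion p̂ = 535/1094 = 0.48903.
SE = √(p̂(1−p̂)/n) = √(0.249880/1094) = 0.015113.
z* = 1.645 at the 90% level.
Margin of error = z*·SE = 1.645 × 0.015113 = 0.0249.

ME = 0.0249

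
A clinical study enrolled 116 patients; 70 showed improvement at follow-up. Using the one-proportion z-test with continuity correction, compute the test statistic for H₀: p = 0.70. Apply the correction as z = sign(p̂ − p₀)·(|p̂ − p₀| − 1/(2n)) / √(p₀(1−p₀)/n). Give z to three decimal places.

z = -2.168

The sample proportion is 70/116 = 0.60345. p̂ − p₀ = -0.096552.
1/(2n) = 0.004310.
Corrected numerator: |-0.096552| − 0.004310 = 0.092242.
Null standard error: √(0.70·0.30/116) = √0.001810345 = 0.042548.
z = (−)0.092242/0.042548 = -2.168.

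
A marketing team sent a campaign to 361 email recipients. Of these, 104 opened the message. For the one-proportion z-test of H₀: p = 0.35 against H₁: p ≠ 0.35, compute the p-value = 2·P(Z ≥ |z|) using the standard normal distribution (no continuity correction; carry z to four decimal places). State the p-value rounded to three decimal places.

p-value = 0.014

Sample proportion p̂ = 104/361 = 0.28809.
SE₀ = √(0.35·0.65/361) = 0.025104.
Test statistic (full precision, shown to 4 dp): z = (104/361 − 0.35)/SE₀ ≈ -2.4662.
p-value = 2·P(Z ≥ |z|) with z = -2.4662 → 0.014.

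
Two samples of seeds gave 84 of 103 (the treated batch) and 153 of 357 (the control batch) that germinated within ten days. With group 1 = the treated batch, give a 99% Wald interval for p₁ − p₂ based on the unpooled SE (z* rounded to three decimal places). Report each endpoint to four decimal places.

p̂₁ = 0.81553, p̂₂ = 0.42857, so the observed difference is 0.38696.
SE = √(0.001460566 + 0.000685989) = √0.002146555 = 0.046331.
z* = 2.576 at the 99% level. Margin = 2.576·0.046331 = 0.11935.
CI: 0.38696 ± 0.11935 = (0.2676, 0.5063).

(0.2676, 0.5063)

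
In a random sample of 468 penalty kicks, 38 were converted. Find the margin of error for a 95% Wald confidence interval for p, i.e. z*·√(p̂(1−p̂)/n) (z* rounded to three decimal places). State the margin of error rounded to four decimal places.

p̂ = 38/468 = 0.08120.
SE(p̂) = √(0.08120·0.91880/468) = 0.012626.
The 95% critical value is z* = 1.960.
So ME = 0.0247.

ME = 0.0247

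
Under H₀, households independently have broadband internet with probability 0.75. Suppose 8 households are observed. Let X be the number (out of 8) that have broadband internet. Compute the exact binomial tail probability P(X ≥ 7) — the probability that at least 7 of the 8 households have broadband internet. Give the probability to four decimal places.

X ~ Binomial(n=8, p=0.75).
P(X ≥ 7) = C(8,7)·0.75^7·0.25^1 + C(8,8)·0.75^8·0.25^0.
= 0.266968 + 0.100113 = 0.3671.

P = 0.3671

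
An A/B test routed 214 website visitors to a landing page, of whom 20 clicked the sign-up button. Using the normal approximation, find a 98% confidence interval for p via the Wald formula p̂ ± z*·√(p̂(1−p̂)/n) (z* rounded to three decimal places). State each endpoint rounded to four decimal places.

(0.0472, 0.1397)

Sample proportion p̂ = 20/214 = 0.09346.
Standard error of p̂: √(0.084724/214) = √0.000395904 = 0.019897.
The 98% critical value is z* = 2.326.
Margin = 2.326·0.019897 = 0.04628.
CI: 0.09346 ± 0.04628 = (0.0472, 0.1397).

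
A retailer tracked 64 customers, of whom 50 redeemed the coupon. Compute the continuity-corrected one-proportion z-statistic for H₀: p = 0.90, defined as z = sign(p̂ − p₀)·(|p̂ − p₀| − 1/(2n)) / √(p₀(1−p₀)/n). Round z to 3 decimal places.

z = -2.958

The sample proportion is 50/64 = 0.78125. p̂ − p₀ = -0.118750.
Continuity correction 1/(2n) = 1/128 = 0.007812.
Corrected numerator: |-0.118750| − 0.007812 = 0.110938.
Under H₀, SE = √(p₀(1−p₀)/n) = √(0.90·0.10/64) = √0.001406250 = 0.037500.
z = −0.110938/0.037500 = -2.958.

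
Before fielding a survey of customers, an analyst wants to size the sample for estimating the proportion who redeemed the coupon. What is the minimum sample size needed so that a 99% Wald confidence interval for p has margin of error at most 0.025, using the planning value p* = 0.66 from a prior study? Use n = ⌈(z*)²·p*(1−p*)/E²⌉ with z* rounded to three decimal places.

n = 2383

The 99% critical value is z* = 2.576.
p*(1−p*) = 0.66·0.34 = 0.2244.
(z*)²·p*(1−p*)/E² = 6.635776·0.2244/0.000625 = 2382.509.
⌈2382.509⌉ = 2383.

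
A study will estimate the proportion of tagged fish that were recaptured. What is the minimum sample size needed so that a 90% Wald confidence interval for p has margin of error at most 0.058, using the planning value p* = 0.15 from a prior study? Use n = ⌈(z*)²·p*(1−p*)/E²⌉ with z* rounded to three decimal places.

n = 103

For 90% confidence, z* = 1.645.
p*(1−p*) = 0.15·0.85 = 0.1275.
(z*)²·p*(1−p*)/E² = 2.706025·0.1275/0.003364 = 102.562.
Rounding up, n = 103.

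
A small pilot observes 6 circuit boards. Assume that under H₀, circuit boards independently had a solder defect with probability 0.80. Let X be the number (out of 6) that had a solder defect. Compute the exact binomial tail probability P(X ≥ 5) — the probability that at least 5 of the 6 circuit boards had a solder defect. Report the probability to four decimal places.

X is binomial with n = 6 and p = 0.80.
P(X ≥ 5) = C(6,5)·0.80^5·0.20^1 + C(6,6)·0.80^6·0.20^0.
= 0.393216 + 0.262144 = 0.6554.

P = 0.6554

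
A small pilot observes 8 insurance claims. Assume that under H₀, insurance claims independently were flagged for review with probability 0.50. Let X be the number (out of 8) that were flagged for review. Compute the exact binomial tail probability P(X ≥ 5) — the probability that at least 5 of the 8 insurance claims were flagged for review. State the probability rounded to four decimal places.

P = 0.3633

X is binomial with n = 8 and p = 0.50.
P(X ≥ 5) = C(8,5)·0.50^5·0.50^3 + C(8,6)·0.50^6·0.50^2 + C(8,7)·0.50^7·0.50^1 + C(8,8)·0.50^8·0.50^0.
= 0.218750 + 0.109375 + 0.031250 + 0.003906 = 0.3633.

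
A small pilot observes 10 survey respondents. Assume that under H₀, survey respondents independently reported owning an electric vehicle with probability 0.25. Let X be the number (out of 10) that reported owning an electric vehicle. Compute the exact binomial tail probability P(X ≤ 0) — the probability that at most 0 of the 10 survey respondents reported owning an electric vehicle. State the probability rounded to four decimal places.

X is binomial with n = 10 and p = 0.25.
P(X ≤ 0) = C(10,0)·0.25^0·0.75^10.
= 0.056314 = 0.0563.

P = 0.0563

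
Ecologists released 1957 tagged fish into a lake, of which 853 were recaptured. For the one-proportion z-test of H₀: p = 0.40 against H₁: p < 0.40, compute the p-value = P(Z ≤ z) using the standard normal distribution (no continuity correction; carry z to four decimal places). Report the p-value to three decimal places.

With x = 853 successes in n = 1957, p̂ = 0.43587.
SE₀ = √(0.40·0.60/1957) = 0.011074.
Test statistic (full precision, shown to 4 dp): z = (853/1957 − 0.40)/SE₀ ≈ 3.2392.
From the standard normal, P(Z ≤ z) = 0.999.

p-value = 0.999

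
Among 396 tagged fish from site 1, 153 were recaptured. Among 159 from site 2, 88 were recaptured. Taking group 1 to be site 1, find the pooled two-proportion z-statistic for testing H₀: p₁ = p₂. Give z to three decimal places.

Sample proportions: p̂₁ = 153/396 = 0.38636 and p̂₂ = 88/159 = 0.55346.
Pooling: p̂ = 241/555 = 0.43423.
Pooled SE = √[0.2456749·0.00881456] ≈ 0.046535.
z = (p̂₁ − p̂₂)/SE = (0.38636 − 0.55346)/0.046535 = -0.16710/0.046535 = -3.591.

z = -3.591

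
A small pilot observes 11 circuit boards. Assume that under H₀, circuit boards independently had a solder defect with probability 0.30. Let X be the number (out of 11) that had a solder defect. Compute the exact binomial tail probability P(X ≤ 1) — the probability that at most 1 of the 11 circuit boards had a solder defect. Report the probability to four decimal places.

P = 0.1130

X ~ Binomial(n=11, p=0.30).
P(X ≤ 1) = C(11,0)·0.30^0·0.70^11 + C(11,1)·0.30^1·0.70^10.
= 0.019773 + 0.093217 = 0.1130.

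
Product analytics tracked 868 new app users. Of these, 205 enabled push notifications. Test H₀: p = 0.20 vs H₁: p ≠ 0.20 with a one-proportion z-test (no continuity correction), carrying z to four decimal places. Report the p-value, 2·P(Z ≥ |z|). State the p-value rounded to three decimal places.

p̂ = 205/868 = 0.23618.
Under H₀, SE = √(p₀(1−p₀)/n) = √(0.20·0.80/868) = √0.000184332 = 0.013577.
z = (p̂ − p₀)/SE = (205/868 − 0.20)/0.013577 ≈ 2.6645.
From the standard normal, 2·P(Z ≥ |z|) = 0.008.

p-value = 0.008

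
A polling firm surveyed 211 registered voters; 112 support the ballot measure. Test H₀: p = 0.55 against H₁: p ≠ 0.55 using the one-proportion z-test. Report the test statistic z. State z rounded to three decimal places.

The sample proportion is 112/211 = 0.53081.
Null standard error: √(0.55·0.45/211) = √0.001172986 = 0.034249.
z = (p̂ − p₀)/SE = (0.53081 − 0.55)/0.034249 = -0.560.

z = -0.560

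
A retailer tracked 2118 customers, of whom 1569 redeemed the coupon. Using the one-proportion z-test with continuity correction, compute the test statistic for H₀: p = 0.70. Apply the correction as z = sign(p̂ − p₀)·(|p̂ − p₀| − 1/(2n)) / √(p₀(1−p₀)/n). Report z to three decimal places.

Sample proportion p̂ = 1569/2118 = 0.74079. p̂ − p₀ = 0.040793.
1/(2n) = 0.000236.
Corrected numerator: |0.040793| − 0.000236 = 0.040557.
SE₀ = √(0.70·0.30/2118) = 0.009957.
z = +0.040557/0.009957 = 4.073.

z = 4.073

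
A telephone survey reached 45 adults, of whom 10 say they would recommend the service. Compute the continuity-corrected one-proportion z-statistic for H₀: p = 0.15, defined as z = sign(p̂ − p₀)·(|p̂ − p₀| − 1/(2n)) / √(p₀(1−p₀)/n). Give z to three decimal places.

z = 1.148

p̂ = 10/45 = 0.22222. p̂ − p₀ = 0.072222.
1/(2n) = 0.011111.
Corrected numerator: |0.072222| − 0.011111 = 0.061111.
Under H₀, SE = √(p₀(1−p₀)/n) = √(0.15·0.85/45) = √0.002833333 = 0.053229.
z = +0.061111/0.053229 = 1.148.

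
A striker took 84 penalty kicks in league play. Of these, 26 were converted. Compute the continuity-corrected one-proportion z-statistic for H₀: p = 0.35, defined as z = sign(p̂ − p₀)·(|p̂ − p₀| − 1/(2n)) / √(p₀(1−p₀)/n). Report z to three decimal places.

z = -0.663

Sample proportion p̂ = 26/84 = 0.30952. p̂ − p₀ = -0.040476.
Continuity correction 1/(2n) = 1/168 = 0.005952.
Corrected numerator: |-0.040476| − 0.005952 = 0.034524.
SE₀ = √(0.35·0.65/84) = 0.052042.
z = (−)0.034524/0.052042 = -0.663.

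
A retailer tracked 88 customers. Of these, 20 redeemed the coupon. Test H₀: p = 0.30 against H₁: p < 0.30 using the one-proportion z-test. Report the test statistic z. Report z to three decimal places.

z = -1.489

With x = 20 successes in n = 88, p̂ = 0.22727.
SE₀ = √(0.30·0.70/88) = 0.048850.
z = (0.22727 − 0.30)/0.048850 = -0.07273/0.048850 = -1.489.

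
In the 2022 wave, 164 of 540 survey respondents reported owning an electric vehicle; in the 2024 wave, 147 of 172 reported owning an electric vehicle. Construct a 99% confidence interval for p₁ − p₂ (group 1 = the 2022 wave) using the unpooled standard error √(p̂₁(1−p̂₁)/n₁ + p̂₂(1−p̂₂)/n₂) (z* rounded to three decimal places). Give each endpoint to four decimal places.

p̂₁ = 0.30370, p̂₂ = 0.85465, so the observed difference is -0.55095.
Unpooled SE = √(p̂₁(1−p̂₁)/n₁ + p̂₂(1−p̂₂)/n₂) = √(0.000391607 + 0.000722224) = 0.033374.
For 99% confidence, z* = 2.576. Margin = 2.576·0.033374 = 0.08597.
So the interval runs from -0.6369 to -0.4650.

(-0.6369, -0.4650)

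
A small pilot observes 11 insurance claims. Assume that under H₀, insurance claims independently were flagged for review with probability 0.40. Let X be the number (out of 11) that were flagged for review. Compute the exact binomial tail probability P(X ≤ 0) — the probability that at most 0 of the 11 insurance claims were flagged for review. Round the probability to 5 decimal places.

P = 0.00363

X ~ Binomial(n=11, p=0.40).
P(X ≤ 0) = C(11,0)·0.40^0·0.60^11.
= 0.003628 = 0.00363.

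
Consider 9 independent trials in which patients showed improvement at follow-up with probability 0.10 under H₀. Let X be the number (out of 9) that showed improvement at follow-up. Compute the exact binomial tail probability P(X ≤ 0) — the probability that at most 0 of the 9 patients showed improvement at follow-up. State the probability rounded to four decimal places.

P = 0.3874

X is binomial with n = 9 and p = 0.10.
P(X ≤ 0) = C(9,0)·0.10^0·0.90^9.
= 0.387420 = 0.3874.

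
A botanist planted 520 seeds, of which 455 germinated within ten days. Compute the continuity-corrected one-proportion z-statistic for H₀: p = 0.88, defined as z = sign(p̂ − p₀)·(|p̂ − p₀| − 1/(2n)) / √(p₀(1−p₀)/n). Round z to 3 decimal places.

z = -0.283

p̂ = 455/520 = 0.87500. p̂ − p₀ = -0.005000.
1/(2n) = 0.000962.
Corrected numerator: |-0.005000| − 0.000962 = 0.004038.
SE₀ = √(0.88·0.12/520) = 0.014251.
z = −0.004038/0.014251 = -0.283.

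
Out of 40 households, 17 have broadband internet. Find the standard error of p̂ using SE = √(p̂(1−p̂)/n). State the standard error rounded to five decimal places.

The sample proportion is 17/40 = 0.42500.
p̂(1−p̂) = 0.244375.
SE = √(0.244375/40) = √0.006109375 = 0.07816.

SE = 0.07816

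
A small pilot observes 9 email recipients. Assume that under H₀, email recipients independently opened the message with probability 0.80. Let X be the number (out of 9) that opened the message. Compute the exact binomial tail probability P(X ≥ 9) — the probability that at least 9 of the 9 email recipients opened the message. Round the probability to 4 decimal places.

X ~ Binomial(n=9, p=0.80).
P(X ≥ 9) = C(9,9)·0.80^9·0.20^0.
= 0.134218 = 0.1342.

P = 0.1342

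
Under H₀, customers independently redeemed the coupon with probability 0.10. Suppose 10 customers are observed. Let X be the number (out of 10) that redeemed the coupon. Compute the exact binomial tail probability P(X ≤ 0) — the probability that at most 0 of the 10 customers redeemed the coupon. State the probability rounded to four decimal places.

P = 0.3487

X ~ Binomial(n=10, p=0.10).
P(X ≤ 0) = C(10,0)·0.10^0·0.90^10.
= 0.348678 = 0.3487.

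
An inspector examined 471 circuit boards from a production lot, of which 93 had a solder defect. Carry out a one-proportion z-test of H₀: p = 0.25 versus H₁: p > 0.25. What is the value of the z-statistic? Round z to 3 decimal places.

p̂ = 93/471 = 0.19745.
SE₀ = √(0.25·0.75/471) = 0.019952.
Test statistic: z = -0.05255/0.019952 = -2.634.

z = -2.634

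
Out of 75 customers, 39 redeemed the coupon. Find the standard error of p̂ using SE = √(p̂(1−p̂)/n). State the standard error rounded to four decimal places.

SE = 0.0577

With x = 39 successes in n = 75, p̂ = 0.52000.
p̂(1−p̂) = 0.52000·0.48000 = 0.249600.
SE = √(0.249600/75) = 0.0577.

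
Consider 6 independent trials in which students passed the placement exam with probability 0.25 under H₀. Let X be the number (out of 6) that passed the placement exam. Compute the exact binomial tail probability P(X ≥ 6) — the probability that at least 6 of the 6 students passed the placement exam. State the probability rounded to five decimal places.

P = 0.00024

X is binomial with n = 6 and p = 0.25.
P(X ≥ 6) = C(6,6)·0.25^6·0.75^0.
= 0.000244 = 0.00024.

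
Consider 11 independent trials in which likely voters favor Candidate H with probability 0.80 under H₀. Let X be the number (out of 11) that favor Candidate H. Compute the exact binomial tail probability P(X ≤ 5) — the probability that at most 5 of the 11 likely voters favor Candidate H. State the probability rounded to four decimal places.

P = 0.0117

X ~ Binomial(n=11, p=0.80).
P(X ≤ 5) = Σ_{j=0}^{5} C(11,j)·0.80^j·0.20^{11−j}.
= 0.000000 + 0.000001 + 0.000018 + 0.000216 + 0.001730 + 0.009689 = 0.0117.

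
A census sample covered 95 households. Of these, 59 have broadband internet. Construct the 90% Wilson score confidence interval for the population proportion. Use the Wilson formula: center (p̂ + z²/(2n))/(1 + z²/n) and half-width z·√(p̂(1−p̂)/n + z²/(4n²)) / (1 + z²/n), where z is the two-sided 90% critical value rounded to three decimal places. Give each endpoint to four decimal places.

(0.5369, 0.6985)

p̂ = 59/95 = 0.62105; z = 1.645, so z² = 2.706025.
Denominator 1 + z²/n = 1 + 2.706025/95 = 1.028484.
Center = (0.62105 + 0.014242)/1.028484 = 0.61770.
Radicand: p̂(1−p̂)/n + z²/(4n²) = 0.002477329 + 0.000074959 = 0.002552288.
Half-width = 1.645·√0.002552288/1.028484 = 0.08080.
CI: 0.61770 ± 0.08080 = (0.5369, 0.6985).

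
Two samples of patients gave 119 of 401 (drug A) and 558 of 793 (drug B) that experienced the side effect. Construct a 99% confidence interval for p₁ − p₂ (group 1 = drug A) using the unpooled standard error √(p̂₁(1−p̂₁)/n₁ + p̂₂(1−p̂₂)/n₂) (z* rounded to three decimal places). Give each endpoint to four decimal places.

p̂₁ = 119/401 = 0.29676, p̂₂ = 558/793 = 0.70366; p̂₁ − p̂₂ = -0.40690.
SE = √(0.000520431 + 0.000262956) = √0.000783387 = 0.027989.
z* = 2.576 at the 99% level. Margin = 2.576·0.027989 = 0.07210.
Interval: -0.40690 ± 0.07210 → (-0.4790, -0.3348).

(-0.4790, -0.3348)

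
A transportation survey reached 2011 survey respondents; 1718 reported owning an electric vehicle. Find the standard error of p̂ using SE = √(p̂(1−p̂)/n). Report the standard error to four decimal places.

p̂ = 1718/2011 = 0.85430.
p̂(1−p̂) = 0.85430·0.14570 = 0.124472.
SE = √(0.124472/2011) = 0.0079.

SE = 0.0079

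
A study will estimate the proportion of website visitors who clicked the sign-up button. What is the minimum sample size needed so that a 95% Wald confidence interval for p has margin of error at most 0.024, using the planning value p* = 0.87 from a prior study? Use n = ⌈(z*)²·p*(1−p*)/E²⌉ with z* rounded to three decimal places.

For 95% confidence, z* = 1.960.
p*(1−p*) = 0.87·0.13 = 0.1131.
(z*)²·p*(1−p*)/E² = 3.841600·0.1131/0.000576 = 754.314.
Rounding up, n = 755.

n = 755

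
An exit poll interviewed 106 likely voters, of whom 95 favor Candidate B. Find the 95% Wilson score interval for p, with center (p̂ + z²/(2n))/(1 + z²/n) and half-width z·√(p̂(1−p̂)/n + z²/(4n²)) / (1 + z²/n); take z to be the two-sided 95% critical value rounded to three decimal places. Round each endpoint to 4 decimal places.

p̂ = 95/106 = 0.89623; z = 1.960, so z² = 3.841600.
Denominator 1 + z²/n = 1 + 3.841600/106 = 1.036242.
Center = (0.89623 + 0.018121)/1.036242 = 0.88237.
Radicand: p̂(1−p̂)/n + z²/(4n²) = 0.000877402 + 0.000085475 = 0.000962877.
Half-width = 1.960·√0.000962877/1.036242 = 0.05869.
So the interval runs from 0.8237 to 0.9411.

(0.8237, 0.9411)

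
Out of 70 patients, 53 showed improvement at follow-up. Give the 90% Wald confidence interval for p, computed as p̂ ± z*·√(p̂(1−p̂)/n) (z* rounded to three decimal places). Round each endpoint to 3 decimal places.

(0.673, 0.841)

With x = 53 successes in n = 70, p̂ = 0.75714.
SE = √(p̂(1−p̂)/n) = √(0.183878/70) = 0.051253.
For 90% confidence, z* = 1.645.
Margin of error: 1.645 × 0.051253 = 0.08431.
So the interval runs from 0.673 to 0.841.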